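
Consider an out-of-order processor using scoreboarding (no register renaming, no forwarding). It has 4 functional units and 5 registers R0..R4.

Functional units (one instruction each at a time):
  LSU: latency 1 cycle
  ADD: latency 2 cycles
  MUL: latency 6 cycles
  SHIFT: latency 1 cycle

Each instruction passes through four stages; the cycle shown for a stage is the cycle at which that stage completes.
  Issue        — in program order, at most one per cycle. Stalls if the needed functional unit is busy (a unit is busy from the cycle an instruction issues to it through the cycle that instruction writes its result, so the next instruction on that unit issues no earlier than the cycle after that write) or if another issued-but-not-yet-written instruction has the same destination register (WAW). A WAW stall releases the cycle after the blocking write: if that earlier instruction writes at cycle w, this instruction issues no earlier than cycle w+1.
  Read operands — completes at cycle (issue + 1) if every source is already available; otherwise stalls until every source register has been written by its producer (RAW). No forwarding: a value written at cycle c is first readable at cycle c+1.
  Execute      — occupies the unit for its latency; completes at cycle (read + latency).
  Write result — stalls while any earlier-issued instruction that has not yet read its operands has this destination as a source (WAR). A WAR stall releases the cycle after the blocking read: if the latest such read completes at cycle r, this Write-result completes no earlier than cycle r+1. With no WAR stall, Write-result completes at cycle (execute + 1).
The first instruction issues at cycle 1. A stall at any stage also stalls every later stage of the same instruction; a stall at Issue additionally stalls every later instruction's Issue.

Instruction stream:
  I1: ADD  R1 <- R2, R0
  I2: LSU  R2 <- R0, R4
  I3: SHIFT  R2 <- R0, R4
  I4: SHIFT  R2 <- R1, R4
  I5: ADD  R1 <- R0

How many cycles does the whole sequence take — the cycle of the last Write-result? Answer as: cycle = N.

cycle = 15

I1: IS=1 RO=2 EX=4 WR=5
I2: IS=2 RO=3 EX=4 WR=5
I3: IS=6 RO=7 EX=8 WR=9  [WAW R2: wait I2 write@5]
I4: IS=10 RO=11 EX=12 WR=13  [struct: SHIFT busy until I3 writes@9]
I5: IS=11 RO=12 EX=14 WR=15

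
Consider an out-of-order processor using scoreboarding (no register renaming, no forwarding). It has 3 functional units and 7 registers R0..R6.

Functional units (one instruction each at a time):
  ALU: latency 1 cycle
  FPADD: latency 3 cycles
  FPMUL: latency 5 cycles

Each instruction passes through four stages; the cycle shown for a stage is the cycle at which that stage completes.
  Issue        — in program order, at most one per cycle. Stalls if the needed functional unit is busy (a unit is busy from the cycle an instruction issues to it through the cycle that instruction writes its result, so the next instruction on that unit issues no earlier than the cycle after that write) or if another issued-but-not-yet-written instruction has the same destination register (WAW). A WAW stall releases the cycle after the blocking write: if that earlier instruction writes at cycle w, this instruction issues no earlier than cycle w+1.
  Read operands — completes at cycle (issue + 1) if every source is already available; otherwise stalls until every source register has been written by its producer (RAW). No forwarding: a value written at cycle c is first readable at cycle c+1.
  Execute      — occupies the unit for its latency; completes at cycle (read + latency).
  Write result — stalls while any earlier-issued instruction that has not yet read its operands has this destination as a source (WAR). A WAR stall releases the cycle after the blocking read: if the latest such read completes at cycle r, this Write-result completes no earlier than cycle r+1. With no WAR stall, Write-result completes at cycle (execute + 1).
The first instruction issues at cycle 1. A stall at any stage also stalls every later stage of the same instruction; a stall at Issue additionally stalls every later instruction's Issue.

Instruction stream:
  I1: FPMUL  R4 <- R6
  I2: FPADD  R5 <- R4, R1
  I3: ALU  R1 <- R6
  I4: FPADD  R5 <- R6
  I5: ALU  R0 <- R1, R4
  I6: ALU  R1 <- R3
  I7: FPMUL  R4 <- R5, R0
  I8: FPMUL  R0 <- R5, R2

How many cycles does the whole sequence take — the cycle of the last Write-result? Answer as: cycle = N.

I1  is:1  ro:2  ex:7  wr:8
I2  is:2  ro:9  ex:12  wr:13  — RAW R4: wait I1 write@8
I3  is:3  ro:4  ex:5  wr:10  — WAR R1: wait I2 read@9
I4  is:14  ro:15  ex:18  wr:19  — struct: FPADD busy until I2 writes@13
I5  is:15  ro:16  ex:17  wr:18
I6  is:19  ro:20  ex:21  wr:22  — struct: ALU busy until I5 writes@18
I7  is:20  ro:21  ex:26  wr:27
I8  is:28  ro:29  ex:34  wr:35  — struct: FPMUL busy until I7 writes@27

cycle = 35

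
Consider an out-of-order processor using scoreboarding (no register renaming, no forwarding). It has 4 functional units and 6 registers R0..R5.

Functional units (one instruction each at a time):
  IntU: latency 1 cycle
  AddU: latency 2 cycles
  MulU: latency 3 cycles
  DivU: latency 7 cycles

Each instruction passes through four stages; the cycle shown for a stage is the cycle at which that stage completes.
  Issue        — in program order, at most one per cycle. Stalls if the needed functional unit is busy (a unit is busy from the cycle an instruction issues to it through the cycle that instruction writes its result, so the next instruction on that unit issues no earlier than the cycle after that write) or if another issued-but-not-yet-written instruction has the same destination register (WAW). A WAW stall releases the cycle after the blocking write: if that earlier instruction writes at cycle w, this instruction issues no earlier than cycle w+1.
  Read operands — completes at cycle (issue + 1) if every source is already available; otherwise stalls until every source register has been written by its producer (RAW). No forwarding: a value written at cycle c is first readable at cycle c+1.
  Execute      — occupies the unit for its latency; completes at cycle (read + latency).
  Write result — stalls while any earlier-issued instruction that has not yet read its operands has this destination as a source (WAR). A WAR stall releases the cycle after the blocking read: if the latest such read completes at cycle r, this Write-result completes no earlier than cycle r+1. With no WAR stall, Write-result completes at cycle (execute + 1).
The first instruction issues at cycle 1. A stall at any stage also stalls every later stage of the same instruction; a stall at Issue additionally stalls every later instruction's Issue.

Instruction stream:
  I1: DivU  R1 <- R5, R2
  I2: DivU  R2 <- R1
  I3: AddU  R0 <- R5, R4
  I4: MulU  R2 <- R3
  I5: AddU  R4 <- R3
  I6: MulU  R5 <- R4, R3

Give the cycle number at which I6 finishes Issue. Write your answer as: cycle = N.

  I1 | 1 | 2 | 9 | 10
  I2 | 11 | 12 | 19 | 20   struct: DivU busy until I1 writes@10
  I3 | 12 | 13 | 15 | 16
  I4 | 21 | 22 | 25 | 26   WAW R2: wait I2 write@20
  I5 | 22 | 23 | 25 | 26
  I6 | 27 | 28 | 31 | 32   struct: MulU busy until I4 writes@26

cycle = 27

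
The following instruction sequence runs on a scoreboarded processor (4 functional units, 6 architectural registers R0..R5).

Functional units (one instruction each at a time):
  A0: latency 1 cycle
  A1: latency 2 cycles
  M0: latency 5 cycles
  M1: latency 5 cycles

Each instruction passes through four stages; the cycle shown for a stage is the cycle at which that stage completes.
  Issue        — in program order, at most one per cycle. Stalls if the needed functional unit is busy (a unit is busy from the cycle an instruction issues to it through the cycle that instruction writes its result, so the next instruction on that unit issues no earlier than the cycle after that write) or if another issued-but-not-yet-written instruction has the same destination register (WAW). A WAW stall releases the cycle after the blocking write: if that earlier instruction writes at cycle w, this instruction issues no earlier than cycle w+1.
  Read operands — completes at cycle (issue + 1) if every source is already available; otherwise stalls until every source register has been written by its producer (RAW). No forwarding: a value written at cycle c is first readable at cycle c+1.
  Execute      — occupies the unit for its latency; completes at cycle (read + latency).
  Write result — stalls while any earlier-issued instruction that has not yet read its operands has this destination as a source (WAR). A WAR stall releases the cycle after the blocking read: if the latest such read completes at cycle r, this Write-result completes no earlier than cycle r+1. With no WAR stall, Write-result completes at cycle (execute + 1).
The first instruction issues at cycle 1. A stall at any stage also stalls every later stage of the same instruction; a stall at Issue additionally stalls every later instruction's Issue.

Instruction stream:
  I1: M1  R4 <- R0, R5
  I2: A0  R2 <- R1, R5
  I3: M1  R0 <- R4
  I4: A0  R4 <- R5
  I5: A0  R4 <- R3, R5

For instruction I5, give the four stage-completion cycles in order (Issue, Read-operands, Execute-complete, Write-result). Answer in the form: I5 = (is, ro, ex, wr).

I5 = (14, 15, 16, 17)

I1: IS=1 RO=2 EX=7 WR=8
I2: IS=2 RO=3 EX=4 WR=5
I3: IS=9 RO=10 EX=15 WR=16  [struct: M1 busy until I1 writes@8]
I4: IS=10 RO=11 EX=12 WR=13
I5: IS=14 RO=15 EX=16 WR=17  [struct: A0 busy until I4 writes@13]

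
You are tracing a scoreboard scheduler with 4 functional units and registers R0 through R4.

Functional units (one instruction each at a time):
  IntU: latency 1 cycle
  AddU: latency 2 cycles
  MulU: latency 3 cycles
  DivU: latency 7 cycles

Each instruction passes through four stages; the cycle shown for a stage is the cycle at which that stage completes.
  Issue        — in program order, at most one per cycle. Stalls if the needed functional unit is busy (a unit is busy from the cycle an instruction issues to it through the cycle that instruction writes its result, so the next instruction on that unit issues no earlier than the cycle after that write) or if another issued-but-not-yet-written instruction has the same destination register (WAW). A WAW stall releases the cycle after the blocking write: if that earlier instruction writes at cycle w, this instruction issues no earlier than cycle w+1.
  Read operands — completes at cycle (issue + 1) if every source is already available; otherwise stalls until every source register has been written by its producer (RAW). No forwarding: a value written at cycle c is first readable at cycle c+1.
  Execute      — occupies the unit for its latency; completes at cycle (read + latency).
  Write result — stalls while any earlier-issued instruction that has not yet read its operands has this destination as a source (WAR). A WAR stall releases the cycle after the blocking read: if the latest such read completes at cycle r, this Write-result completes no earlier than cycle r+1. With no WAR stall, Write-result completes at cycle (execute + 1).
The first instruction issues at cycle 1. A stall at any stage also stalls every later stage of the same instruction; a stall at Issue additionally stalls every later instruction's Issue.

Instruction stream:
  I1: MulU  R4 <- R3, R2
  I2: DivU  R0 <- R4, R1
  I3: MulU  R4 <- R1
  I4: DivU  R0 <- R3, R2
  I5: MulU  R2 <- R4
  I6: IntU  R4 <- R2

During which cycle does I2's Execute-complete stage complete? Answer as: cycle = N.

cycle = 14

I1: IS=1 RO=2 EX=5 WR=6
I2: IS=2 RO=7 EX=14 WR=15  [RAW R4: wait I1 write@6]
I3: IS=7 RO=8 EX=11 WR=12  [struct: MulU busy until I1 writes@6]
I4: IS=16 RO=17 EX=24 WR=25  [struct: DivU busy until I2 writes@15]
I5: IS=17 RO=18 EX=21 WR=22
I6: IS=18 RO=23 EX=24 WR=25  [RAW R2: wait I5 write@22]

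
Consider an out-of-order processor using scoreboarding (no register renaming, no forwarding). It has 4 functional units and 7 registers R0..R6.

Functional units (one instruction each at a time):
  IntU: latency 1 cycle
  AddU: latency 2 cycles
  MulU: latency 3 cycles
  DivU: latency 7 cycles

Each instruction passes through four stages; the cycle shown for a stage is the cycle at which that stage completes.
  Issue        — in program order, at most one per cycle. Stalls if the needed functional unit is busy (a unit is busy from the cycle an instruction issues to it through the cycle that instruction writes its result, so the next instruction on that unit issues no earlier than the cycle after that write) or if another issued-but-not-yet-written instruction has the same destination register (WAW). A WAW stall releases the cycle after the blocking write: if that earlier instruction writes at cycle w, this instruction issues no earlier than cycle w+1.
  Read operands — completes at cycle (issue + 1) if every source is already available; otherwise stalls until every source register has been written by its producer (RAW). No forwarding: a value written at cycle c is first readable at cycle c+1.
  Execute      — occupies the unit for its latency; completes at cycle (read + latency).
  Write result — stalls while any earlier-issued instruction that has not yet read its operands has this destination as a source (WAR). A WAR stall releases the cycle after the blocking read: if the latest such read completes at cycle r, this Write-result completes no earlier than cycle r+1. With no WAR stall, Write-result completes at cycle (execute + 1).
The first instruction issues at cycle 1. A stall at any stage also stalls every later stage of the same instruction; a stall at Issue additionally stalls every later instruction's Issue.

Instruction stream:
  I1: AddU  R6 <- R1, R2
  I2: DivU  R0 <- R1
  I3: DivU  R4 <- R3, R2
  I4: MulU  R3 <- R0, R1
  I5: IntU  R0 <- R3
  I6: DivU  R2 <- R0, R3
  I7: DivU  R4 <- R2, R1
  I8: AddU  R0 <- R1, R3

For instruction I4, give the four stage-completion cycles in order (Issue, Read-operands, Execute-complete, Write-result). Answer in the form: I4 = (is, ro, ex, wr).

I4 = (13, 14, 17, 18)

t=1  issue I1 (AddU)
t=2  I1 read-ops | issue I2 (DivU)
t=3  I2 read-ops
t=4  I1 finished on AddU
t=5  I1→R6
t=10  I2 finished on DivU
t=11  I2→R0
t=12  issue I3 (DivU)
t=13  I3 read-ops | issue I4 (MulU)
t=14  I4 read-ops | issue I5 (IntU)
t=17  I4 finished on MulU
t=18  I4→R3
t=19  I5 read-ops
t=20  I3 finished on DivU | I5 finished on IntU
t=21  I3→R4 | I5→R0
t=22  issue I6 (DivU)
t=23  I6 read-ops
t=30  I6 finished on DivU
t=31  I6→R2
t=32  issue I7 (DivU)
t=33  I7 read-ops | issue I8 (AddU)
t=34  I8 read-ops
t=36  I8 finished on AddU
t=37  I8→R0
t=40  I7 finished on DivU
t=41  I7→R4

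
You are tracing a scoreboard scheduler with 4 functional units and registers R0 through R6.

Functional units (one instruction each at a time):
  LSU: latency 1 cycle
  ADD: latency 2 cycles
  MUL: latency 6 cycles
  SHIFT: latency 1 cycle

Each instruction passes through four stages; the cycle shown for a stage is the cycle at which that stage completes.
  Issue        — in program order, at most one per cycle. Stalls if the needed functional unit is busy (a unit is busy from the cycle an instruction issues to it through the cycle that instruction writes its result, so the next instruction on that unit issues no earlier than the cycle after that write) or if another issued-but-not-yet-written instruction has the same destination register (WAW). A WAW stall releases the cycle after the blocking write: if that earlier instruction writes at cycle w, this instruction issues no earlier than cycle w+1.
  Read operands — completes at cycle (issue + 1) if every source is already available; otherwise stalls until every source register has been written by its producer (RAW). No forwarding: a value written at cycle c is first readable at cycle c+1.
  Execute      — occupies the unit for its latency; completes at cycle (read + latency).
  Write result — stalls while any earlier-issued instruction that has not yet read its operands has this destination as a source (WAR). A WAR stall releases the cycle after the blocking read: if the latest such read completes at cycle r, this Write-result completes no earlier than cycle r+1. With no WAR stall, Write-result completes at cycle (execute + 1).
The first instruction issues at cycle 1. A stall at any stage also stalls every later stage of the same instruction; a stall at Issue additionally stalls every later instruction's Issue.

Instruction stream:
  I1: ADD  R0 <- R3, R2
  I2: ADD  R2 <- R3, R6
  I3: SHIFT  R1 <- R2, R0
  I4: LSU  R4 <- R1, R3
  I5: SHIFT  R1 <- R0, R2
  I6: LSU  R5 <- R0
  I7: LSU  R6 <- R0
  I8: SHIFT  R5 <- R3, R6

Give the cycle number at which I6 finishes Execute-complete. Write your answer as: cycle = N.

cycle = 19

I1 -> (1, 2, 4, 5)
I2 -> (6, 7, 9, 10)  // struct: ADD busy until I1 writes@5
I3 -> (7, 11, 12, 13)  // RAW R2: wait I2 write@10
I4 -> (8, 14, 15, 16)  // RAW R1: wait I3 write@13
I5 -> (14, 15, 16, 17)  // struct: SHIFT busy until I3 writes@13
I6 -> (17, 18, 19, 20)  // struct: LSU busy until I4 writes@16
I7 -> (21, 22, 23, 24)  // struct: LSU busy until I6 writes@20
I8 -> (22, 25, 26, 27)  // RAW R6: wait I7 write@24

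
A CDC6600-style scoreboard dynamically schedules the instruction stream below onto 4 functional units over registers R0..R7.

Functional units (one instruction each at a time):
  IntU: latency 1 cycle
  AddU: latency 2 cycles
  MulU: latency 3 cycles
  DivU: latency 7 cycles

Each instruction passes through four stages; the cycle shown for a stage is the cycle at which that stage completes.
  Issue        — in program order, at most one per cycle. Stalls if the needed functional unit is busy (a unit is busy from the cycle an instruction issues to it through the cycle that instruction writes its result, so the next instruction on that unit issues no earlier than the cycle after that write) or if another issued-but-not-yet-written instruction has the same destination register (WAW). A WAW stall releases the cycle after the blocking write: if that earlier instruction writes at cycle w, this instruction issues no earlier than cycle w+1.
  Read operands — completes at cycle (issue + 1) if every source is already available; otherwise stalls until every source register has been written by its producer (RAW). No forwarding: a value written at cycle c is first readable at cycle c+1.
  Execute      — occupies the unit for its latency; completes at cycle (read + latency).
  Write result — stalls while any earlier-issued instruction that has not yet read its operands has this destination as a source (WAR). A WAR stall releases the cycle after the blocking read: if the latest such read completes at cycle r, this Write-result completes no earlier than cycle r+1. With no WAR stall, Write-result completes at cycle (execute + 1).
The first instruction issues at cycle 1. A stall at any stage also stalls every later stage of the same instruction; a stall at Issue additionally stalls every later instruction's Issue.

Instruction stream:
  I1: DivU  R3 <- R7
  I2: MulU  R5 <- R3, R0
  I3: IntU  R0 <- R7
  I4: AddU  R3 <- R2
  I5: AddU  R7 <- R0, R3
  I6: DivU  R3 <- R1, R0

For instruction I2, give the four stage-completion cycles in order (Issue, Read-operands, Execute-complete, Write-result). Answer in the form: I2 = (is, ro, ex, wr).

  I1 | 1 | 2 | 9 | 10
  I2 | 2 | 11 | 14 | 15   RAW R3: wait I1 write@10
  I3 | 3 | 4 | 5 | 12   WAR R0: wait I2 read@11
  I4 | 11 | 12 | 14 | 15   WAW R3: wait I1 write@10
  I5 | 16 | 17 | 19 | 20   struct: AddU busy until I4 writes@15
  I6 | 17 | 18 | 25 | 26

I2 = (2, 11, 14, 15)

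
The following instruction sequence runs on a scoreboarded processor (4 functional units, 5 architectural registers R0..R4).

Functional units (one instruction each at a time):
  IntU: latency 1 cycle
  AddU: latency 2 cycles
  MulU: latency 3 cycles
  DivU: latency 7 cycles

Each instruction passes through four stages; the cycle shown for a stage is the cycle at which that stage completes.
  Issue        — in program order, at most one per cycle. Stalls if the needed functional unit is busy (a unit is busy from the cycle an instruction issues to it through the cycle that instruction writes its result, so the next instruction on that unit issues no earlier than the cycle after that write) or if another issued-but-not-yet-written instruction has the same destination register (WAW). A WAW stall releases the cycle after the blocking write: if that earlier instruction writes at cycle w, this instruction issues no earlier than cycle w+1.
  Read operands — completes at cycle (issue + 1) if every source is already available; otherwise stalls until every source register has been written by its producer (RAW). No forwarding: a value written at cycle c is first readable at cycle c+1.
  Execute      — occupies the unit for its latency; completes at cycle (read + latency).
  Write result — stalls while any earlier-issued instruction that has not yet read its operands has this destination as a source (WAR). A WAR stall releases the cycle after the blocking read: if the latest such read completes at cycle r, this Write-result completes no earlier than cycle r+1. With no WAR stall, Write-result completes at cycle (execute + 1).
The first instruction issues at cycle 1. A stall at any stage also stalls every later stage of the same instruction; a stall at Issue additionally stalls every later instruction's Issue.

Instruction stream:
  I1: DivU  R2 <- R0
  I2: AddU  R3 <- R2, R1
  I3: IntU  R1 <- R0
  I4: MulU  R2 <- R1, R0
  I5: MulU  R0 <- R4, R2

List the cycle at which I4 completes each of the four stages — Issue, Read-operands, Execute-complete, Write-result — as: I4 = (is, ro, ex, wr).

I4 = (11, 13, 16, 17)

1) issue 1, read 2, done 9, write 10
2) issue 2, read 11, done 13, write 14  <RAW R2: wait I1 write@10>
3) issue 3, read 4, done 5, write 12  <WAR R1: wait I2 read@11>
4) issue 11, read 13, done 16, write 17  <WAW R2: wait I1 write@10 / RAW R1: wait I3 write@12>
5) issue 18, read 19, done 22, write 23  <struct: MulU busy until I4 writes@17>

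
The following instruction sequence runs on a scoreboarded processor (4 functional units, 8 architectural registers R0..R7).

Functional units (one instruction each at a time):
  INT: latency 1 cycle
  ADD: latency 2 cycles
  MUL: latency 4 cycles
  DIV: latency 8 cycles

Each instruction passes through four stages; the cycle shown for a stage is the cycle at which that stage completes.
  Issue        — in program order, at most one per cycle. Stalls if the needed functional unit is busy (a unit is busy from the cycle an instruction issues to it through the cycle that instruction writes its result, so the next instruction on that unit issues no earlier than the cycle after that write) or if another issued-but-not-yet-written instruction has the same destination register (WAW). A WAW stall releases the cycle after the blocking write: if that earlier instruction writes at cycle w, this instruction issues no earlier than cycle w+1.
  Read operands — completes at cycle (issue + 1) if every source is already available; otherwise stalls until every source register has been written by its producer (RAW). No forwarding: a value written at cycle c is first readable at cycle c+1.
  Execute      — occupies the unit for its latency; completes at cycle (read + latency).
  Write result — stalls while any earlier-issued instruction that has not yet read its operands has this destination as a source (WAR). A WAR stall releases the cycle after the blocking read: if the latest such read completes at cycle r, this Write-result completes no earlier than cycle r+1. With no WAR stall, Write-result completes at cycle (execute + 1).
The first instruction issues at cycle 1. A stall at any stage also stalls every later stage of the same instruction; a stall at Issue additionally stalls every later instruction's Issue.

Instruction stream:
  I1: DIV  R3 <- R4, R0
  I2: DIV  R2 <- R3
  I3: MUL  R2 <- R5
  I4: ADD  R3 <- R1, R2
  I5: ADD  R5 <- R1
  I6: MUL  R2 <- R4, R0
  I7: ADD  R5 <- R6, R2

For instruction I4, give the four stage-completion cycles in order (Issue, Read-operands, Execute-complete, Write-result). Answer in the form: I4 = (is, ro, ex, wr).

I4 = (24, 30, 32, 33)

1) issue 1, read 2, done 10, write 11
2) issue 12, read 13, done 21, write 22  <struct: DIV busy until I1 writes@11>
3) issue 23, read 24, done 28, write 29  <WAW R2: wait I2 write@22>
4) issue 24, read 30, done 32, write 33  <RAW R2: wait I3 write@29>
5) issue 34, read 35, done 37, write 38  <struct: ADD busy until I4 writes@33>
6) issue 35, read 36, done 40, write 41
7) issue 39, read 42, done 44, write 45  <struct: ADD busy until I5 writes@38 / RAW R2: wait I6 write@41>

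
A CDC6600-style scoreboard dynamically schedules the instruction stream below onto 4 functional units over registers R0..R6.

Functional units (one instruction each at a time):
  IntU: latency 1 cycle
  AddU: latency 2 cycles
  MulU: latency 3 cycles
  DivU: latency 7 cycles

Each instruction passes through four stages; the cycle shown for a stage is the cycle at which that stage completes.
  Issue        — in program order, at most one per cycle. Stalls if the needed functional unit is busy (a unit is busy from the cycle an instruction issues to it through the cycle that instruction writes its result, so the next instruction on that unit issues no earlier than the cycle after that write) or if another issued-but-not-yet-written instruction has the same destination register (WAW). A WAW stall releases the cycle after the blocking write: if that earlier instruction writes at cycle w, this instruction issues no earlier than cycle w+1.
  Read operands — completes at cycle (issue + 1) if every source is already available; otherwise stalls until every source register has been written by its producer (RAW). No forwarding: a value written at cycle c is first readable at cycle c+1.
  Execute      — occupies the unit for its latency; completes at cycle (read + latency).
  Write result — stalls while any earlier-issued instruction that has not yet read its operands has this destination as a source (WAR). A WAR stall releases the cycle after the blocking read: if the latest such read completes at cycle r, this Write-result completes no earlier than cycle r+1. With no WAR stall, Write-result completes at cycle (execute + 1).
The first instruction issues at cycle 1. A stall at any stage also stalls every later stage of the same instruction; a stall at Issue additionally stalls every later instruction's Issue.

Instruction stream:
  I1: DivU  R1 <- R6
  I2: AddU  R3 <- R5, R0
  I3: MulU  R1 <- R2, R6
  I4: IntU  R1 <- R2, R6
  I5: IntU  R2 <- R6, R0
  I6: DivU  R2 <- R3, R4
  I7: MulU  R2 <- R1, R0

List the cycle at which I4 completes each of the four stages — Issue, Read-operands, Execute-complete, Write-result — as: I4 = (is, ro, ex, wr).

I1  is:1  ro:2  ex:9  wr:10
I2  is:2  ro:3  ex:5  wr:6
I3  is:11  ro:12  ex:15  wr:16  — WAW R1: wait I1 write@10
I4  is:17  ro:18  ex:19  wr:20  — WAW R1: wait I3 write@16
I5  is:21  ro:22  ex:23  wr:24  — struct: IntU busy until I4 writes@20
I6  is:25  ro:26  ex:33  wr:34  — WAW R2: wait I5 write@24
I7  is:35  ro:36  ex:39  wr:40  — WAW R2: wait I6 write@34

I4 = (17, 18, 19, 20)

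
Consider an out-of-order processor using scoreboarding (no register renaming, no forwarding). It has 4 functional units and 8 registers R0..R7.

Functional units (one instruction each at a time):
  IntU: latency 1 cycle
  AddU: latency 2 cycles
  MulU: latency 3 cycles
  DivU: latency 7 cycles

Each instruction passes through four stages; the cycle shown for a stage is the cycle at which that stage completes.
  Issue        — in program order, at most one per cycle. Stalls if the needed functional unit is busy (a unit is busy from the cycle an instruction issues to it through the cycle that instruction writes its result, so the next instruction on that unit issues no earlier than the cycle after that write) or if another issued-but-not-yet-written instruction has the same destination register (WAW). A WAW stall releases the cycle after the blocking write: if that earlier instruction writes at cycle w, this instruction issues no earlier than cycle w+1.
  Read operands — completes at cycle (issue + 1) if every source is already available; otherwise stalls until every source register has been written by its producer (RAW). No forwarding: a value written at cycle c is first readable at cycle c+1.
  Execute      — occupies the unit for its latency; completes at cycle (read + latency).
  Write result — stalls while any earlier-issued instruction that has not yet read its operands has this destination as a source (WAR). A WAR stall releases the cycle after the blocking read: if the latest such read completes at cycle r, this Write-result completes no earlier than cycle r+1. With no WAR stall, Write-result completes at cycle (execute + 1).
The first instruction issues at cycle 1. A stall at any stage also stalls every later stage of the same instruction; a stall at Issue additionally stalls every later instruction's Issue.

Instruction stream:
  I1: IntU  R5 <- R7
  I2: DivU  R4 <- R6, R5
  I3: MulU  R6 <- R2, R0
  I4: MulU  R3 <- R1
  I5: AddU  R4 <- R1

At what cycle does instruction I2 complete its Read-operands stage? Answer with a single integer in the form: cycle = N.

cycle = 5

t=1  I1→IntU
t=2  I1 RO | I2→DivU
t=3  I1 EX | I3→MulU
t=4  I1 WR R5 | I3 RO
t=5  I2 RO
t=7  I3 EX
t=8  I3 WR R6
t=9  I4→MulU
t=10  I4 RO
t=12  I2 EX
t=13  I2 WR R4 | I4 EX
t=14  I4 WR R3 | I5→AddU
t=15  I5 RO
t=17  I5 EX
t=18  I5 WR R4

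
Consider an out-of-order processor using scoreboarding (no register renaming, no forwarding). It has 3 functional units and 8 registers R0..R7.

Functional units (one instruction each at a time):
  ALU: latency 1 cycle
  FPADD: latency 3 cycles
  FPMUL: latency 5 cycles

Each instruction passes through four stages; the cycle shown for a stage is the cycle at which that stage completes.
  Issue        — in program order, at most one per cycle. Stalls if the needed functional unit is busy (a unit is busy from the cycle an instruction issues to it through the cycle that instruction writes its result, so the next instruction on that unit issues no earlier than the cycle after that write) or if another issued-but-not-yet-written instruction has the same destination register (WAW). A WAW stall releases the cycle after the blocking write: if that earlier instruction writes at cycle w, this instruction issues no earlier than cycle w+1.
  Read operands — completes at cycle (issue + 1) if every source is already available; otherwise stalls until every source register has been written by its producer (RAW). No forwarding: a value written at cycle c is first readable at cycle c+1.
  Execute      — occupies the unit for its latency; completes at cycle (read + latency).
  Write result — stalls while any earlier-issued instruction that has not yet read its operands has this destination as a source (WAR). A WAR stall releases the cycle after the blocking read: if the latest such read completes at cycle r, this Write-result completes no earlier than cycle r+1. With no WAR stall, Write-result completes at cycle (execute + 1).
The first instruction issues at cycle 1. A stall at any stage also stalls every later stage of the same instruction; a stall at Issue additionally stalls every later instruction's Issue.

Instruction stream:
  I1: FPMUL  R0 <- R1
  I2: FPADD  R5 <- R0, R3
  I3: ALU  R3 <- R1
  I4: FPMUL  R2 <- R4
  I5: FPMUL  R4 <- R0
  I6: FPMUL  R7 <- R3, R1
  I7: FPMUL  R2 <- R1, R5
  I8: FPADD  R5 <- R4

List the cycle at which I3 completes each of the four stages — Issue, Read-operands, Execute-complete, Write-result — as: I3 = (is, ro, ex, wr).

cycle 1: I1 issues→FPMUL
cycle 2: I1 reads · I2 issues→FPADD
cycle 3: I3 issues→ALU
cycle 4: I3 reads
cycle 5: I3 exec-done
cycle 7: I1 exec-done
cycle 8: I1 writes R0
cycle 9: I2 reads · I4 issues→FPMUL
cycle 10: I3 writes R3 · I4 reads
cycle 12: I2 exec-done
cycle 13: I2 writes R5
cycle 15: I4 exec-done
cycle 16: I4 writes R2
cycle 17: I5 issues→FPMUL
cycle 18: I5 reads
cycle 23: I5 exec-done
cycle 24: I5 writes R4
cycle 25: I6 issues→FPMUL
cycle 26: I6 reads
cycle 31: I6 exec-done
cycle 32: I6 writes R7
cycle 33: I7 issues→FPMUL
cycle 34: I7 reads · I8 issues→FPADD
cycle 35: I8 reads
cycle 38: I8 exec-done
cycle 39: I7 exec-done · I8 writes R5
cycle 40: I7 writes R2

I3 = (3, 4, 5, 10)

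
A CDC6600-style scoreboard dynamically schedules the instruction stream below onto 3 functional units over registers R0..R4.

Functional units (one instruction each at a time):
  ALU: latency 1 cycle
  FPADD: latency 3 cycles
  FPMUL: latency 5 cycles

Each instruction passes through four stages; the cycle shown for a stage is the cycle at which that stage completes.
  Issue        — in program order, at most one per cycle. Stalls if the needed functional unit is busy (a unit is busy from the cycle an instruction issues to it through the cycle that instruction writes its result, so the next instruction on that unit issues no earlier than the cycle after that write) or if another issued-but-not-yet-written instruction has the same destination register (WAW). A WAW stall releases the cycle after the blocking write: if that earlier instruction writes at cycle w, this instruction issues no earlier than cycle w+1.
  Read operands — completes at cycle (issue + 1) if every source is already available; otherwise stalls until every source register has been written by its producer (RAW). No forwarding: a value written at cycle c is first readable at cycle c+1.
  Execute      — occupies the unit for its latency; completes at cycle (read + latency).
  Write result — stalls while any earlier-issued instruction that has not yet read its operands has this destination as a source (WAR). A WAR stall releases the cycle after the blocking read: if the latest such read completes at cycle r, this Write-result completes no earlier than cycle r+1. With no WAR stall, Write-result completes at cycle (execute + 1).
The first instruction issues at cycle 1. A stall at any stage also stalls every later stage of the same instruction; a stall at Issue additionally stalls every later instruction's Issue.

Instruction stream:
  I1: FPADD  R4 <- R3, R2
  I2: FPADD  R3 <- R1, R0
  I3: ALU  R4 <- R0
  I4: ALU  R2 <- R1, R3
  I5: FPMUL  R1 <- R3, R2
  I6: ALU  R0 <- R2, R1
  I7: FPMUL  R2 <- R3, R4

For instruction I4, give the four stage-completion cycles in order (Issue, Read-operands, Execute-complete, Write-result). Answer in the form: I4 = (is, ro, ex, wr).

I4 = (12, 13, 14, 15)

[I1] 1/2/5/6
[I2] 7/8/11/12  (struct: FPADD busy until I1 writes@6)
[I3] 8/9/10/11
[I4] 12/13/14/15  (struct: ALU busy until I3 writes@11)
[I5] 13/16/21/22  (RAW R2: wait I4 write@15)
[I6] 16/23/24/25  (struct: ALU busy until I4 writes@15; RAW R1: wait I5 write@22)
[I7] 23/24/29/30  (struct: FPMUL busy until I5 writes@22)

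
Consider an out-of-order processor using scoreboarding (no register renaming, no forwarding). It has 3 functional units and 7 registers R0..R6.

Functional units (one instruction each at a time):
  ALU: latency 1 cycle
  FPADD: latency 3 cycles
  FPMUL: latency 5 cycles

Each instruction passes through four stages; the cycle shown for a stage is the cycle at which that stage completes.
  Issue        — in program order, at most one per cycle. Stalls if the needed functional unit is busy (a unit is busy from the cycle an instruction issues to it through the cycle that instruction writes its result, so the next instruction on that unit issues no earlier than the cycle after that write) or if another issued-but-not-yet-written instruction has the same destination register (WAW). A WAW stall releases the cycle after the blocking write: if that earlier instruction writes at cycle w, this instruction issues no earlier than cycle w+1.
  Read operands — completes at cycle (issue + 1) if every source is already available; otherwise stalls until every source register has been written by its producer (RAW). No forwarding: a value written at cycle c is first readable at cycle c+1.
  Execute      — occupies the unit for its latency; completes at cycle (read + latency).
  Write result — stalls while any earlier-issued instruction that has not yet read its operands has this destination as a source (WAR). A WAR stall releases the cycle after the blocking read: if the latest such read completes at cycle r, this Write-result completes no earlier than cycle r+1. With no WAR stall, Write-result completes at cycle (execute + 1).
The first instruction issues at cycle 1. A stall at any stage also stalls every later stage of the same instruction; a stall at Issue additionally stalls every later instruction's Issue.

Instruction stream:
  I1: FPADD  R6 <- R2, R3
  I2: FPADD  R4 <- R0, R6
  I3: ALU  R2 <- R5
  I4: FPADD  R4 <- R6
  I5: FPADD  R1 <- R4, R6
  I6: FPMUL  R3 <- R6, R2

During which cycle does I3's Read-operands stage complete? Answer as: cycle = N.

[1] I1 dispatched to FPADD
[2] I1 operands ready
[5] I1 complete
[6] R6←I1
[7] I2 dispatched to FPADD
[8] I2 operands ready · I3 dispatched to ALU
[9] I3 operands ready
[10] I3 complete
[11] I2 complete · R2←I3
[12] R4←I2
[13] I4 dispatched to FPADD
[14] I4 operands ready
[17] I4 complete
[18] R4←I4
[19] I5 dispatched to FPADD
[20] I5 operands ready · I6 dispatched to FPMUL
[21] I6 operands ready
[23] I5 complete
[24] R1←I5
[26] I6 complete
[27] R3←I6

cycle = 9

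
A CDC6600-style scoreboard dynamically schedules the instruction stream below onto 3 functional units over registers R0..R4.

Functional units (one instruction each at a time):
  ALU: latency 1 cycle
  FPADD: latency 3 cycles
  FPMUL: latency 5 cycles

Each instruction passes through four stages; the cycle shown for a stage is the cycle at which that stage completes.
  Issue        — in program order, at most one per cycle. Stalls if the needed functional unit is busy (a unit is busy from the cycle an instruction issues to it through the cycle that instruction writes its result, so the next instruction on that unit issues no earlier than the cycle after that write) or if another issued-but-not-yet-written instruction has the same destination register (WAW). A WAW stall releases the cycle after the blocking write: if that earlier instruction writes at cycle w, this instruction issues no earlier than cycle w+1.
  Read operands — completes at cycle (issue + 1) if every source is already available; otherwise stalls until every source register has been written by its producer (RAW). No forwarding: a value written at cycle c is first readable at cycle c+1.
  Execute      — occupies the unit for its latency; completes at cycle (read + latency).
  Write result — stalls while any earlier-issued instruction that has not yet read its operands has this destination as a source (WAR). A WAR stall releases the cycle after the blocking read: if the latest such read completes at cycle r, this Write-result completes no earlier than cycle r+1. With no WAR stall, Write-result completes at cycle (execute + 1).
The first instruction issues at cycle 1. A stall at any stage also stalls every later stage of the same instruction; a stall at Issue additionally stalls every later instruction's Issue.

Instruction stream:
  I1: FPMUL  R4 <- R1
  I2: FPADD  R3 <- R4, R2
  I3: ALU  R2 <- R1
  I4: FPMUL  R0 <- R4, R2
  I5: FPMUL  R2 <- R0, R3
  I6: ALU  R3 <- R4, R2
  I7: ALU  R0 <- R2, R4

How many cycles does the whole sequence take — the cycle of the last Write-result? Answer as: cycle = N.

cycle = 32

  I1 | 1 | 2 | 7 | 8
  I2 | 2 | 9 | 12 | 13   RAW R4: wait I1 write@8
  I3 | 3 | 4 | 5 | 10   WAR R2: wait I2 read@9
  I4 | 9 | 11 | 16 | 17   struct: FPMUL busy until I1 writes@8 · RAW R2: wait I3 write@10
  I5 | 18 | 19 | 24 | 25   struct: FPMUL busy until I4 writes@17
  I6 | 19 | 26 | 27 | 28   RAW R2: wait I5 write@25
  I7 | 29 | 30 | 31 | 32   struct: ALU busy until I6 writes@28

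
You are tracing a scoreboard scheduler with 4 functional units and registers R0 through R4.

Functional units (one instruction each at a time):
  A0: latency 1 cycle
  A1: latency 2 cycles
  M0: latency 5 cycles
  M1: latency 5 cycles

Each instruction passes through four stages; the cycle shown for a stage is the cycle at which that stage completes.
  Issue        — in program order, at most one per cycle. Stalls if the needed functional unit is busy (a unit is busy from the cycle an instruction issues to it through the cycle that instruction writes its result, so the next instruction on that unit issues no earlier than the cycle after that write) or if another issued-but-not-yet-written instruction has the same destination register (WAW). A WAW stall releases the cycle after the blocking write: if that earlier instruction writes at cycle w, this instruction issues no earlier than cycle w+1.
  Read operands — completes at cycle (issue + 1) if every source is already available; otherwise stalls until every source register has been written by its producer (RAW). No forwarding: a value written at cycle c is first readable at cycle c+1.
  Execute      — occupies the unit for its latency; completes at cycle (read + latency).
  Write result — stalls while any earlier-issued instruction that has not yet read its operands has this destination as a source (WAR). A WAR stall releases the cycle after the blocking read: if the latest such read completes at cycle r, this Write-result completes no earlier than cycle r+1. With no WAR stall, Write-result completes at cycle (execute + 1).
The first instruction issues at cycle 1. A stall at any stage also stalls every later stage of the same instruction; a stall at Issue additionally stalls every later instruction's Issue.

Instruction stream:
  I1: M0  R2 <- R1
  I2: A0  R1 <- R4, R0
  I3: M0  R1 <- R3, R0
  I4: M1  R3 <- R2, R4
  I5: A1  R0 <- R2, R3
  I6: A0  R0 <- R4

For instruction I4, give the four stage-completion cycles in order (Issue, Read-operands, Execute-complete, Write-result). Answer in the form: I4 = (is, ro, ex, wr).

I1: IS=1 RO=2 EX=7 WR=8
I2: IS=2 RO=3 EX=4 WR=5
I3: IS=9 RO=10 EX=15 WR=16  [struct: M0 busy until I1 writes@8]
I4: IS=10 RO=11 EX=16 WR=17
I5: IS=11 RO=18 EX=20 WR=21  [RAW R3: wait I4 write@17]
I6: IS=22 RO=23 EX=24 WR=25  [WAW R0: wait I5 write@21]

I4 = (10, 11, 16, 17)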